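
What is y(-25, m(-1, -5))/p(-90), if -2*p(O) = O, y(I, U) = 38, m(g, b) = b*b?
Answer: 38/45 ≈ 0.84444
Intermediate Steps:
m(g, b) = b²
p(O) = -O/2
y(-25, m(-1, -5))/p(-90) = 38/((-½*(-90))) = 38/45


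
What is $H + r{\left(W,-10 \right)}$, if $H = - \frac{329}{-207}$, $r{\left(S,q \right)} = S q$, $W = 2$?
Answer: $- \frac{3811}{207} \approx -18.411$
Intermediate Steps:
$H = \frac{329}{207}$ ($H = \left(-329\right) \left(- \frac{1}{207}\right) = \frac{329}{207} \approx 1.5894$)
$H + r{\left(W,-10 \right)} = \frac{329}{207} + 2 \left(-10\right) = \frac{329}{207} - 20 = - \frac{3811}{207}$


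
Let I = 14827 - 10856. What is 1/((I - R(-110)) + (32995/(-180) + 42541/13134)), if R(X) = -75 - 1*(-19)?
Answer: 78804/303153743 ≈ 0.00025995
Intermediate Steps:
I = 3971
R(X) = -56 (R(X) = -75 + 19 = -56)
1/((I - R(-110)) + (32995/(-180) + 42541/13134)) = 1/((3971 - 1*(-56)) + (32995/(-180) + 42541/13134)) = 1/((3971 + 56) + (32995*(-1/180) + 42541*(1/13134))) = 1/(4027 + (-6599/36 + 42541/13134)) = 1/(4027 - 14189965/78804) = 1/(303153743/78804) = 78804/303153743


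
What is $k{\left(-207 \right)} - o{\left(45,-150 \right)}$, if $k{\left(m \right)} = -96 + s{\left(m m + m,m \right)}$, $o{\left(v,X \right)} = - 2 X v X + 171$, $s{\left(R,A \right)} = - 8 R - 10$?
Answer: $1683587$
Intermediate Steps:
$s{\left(R,A \right)} = -10 - 8 R$
$o{\left(v,X \right)} = 171 - 2 v X^{2}$ ($o{\left(v,X \right)} = - 2 X v X + 171 = - 2 v X^{2} + 171 = 171 - 2 v X^{2}$)
$k{\left(m \right)} = -106 - 8 m - 8 m^{2}$ ($k{\left(m \right)} = -96 - \left(10 + 8 \left(m m + m\right)\right) = -96 - \left(10 + 8 \left(m^{2} + m\right)\right) = -96 - \left(10 + 8 \left(m + m^{2}\right)\right) = -96 - \left(10 + 8 m + 8 m^{2}\right) = -106 - 8 m - 8 m^{2}$)
$k{\left(-207 \right)} - o{\left(45,-150 \right)} = \left(-106 - - 1656 \left(1 - 207\right)\right) - \left(171 - 90 \left(-150\right)^{2}\right) = \left(-106 - \left(-1656\right) \left(-206\right)\right) - \left(171 - 90 \cdot 22500\right) = \left(-106 - 341136\right) - \left(171 - 2025000\right) = -341242 - -2024829 = -341242 + 2024829 = 1683587$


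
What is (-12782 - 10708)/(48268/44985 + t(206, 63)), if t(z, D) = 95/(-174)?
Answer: -61288463700/1375019 ≈ -44573.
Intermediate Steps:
t(z, D) = -95/174 (t(z, D) = 95*(-1/174) = -95/174)
(-12782 - 10708)/(48268/44985 + t(206, 63)) = (-12782 - 10708)/(48268/44985 - 95/174) = -23490/(48268*(1/44985) - 95/174) = -23490/(48268/44985 - 95/174) = -23490/1375019/2609130 = -23490*2609130/1375019 = -61288463700/1375019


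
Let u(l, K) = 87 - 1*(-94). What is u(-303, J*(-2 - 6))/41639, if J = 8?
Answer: 181/41639 ≈ 0.0043469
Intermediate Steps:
u(l, K) = 181 (u(l, K) = 87 + 94 = 181)
u(-303, J*(-2 - 6))/41639 = 181/41639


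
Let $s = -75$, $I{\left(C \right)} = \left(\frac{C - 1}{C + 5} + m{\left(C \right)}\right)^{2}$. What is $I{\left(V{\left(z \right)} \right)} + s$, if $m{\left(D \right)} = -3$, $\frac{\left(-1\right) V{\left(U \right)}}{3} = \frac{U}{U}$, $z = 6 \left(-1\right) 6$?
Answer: $-50$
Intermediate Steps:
$z = -36$ ($z = \left(-6\right) 6 = -36$)
$V{\left(U \right)} = -3$ ($V{\left(U \right)} = - 3 \frac{U}{U} = \left(-3\right) 1 = -3$)
$I{\left(C \right)} = \left(-3 + \frac{-1 + C}{5 + C}\right)^{2}$ ($I{\left(C \right)} = \left(\frac{C - 1}{C + 5} - 3\right)^{2} = \left(\frac{-1 + C}{5 + C} - 3\right)^{2} = \left(-3 + \frac{-1 + C}{5 + C}\right)^{2}$)
$I{\left(V{\left(z \right)} \right)} + s = \frac{4 \left(8 - 3\right)^{2}}{\left(5 - 3\right)^{2}} - 75 = \frac{4 \cdot 5^{2}}{4} - 75 = 4 \cdot \frac{1}{4} \cdot 25 - 75 = 25 - 75 = -50$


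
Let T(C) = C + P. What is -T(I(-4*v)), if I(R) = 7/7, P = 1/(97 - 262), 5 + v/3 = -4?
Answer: -164/165 ≈ -0.99394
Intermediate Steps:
v = -27 (v = -15 + 3*(-4) = -15 - 12 = -27)
P = -1/165 (P = 1/(-165) = -1/165 ≈ -0.0060606)
I(R) = 1 (I(R) = 7*(⅐) = 1)
T(C) = -1/165 + C (T(C) = C - 1/165 = -1/165 + C)
-T(I(-4*v)) = -(-1/165 + 1) = -1*164/165 = -164/165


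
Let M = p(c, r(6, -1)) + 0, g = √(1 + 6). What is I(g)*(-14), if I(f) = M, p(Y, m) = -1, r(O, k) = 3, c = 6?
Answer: 14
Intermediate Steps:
g = √7 ≈ 2.6458
M = -1 (M = -1 + 0 = -1)
I(f) = -1
I(g)*(-14) = -1*(-14) = 14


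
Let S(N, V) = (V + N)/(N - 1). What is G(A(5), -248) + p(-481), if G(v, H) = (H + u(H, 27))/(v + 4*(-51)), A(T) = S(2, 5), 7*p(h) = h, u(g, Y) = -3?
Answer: -93000/1379 ≈ -67.440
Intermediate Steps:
p(h) = h/7
S(N, V) = (N + V)/(-1 + N)
A(T) = 7 (A(T) = (2 + 5)/(-1 + 2) = 7/1 = 1*7 = 7)
G(v, H) = (-3 + H)/(-204 + v) (G(v, H) = (H - 3)/(v + 4*(-51)) = (-3 + H)/(v - 204) = (-3 + H)/(-204 + v))
G(A(5), -248) + p(-481) = (-3 - 248)/(-204 + 7) + (⅐)*(-481) = -251/(-197) - 481/7 = -1/197*(-251) - 481/7 = 251/197 - 481/7 = -93000/1379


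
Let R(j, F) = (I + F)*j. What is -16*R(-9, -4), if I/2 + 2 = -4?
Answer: -2304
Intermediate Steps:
I = -12 (I = -4 + 2*(-4) = -4 - 8 = -12)
R(j, F) = j*(-12 + F) (R(j, F) = (-12 + F)*j = j*(-12 + F))
-16*R(-9, -4) = -(-144)*(-12 - 4) = -(-144)*(-16) = -16*144 = -2304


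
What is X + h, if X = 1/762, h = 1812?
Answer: 1380745/762 ≈ 1812.0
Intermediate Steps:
X = 1/762 ≈ 0.0013123
X + h = 1/762 + 1812 = 1380745/762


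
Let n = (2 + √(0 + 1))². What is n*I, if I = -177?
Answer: -1593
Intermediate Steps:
n = 9 (n = (2 + √1)² = (2 + 1)² = 3² = 9)
n*I = 9*(-177) = -1593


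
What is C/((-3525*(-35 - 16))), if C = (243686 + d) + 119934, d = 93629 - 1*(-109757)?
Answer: 189002/59925 ≈ 3.1540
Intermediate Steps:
d = 203386 (d = 93629 + 109757 = 203386)
C = 567006 (C = (243686 + 203386) + 119934 = 447072 + 119934 = 567006)
C/((-3525*(-35 - 16))) = 567006/((-3525*(-35 - 16))) = 567006/((-3525*(-51))) = 567006/179775 = 567006*(1/179775) = 189002/59925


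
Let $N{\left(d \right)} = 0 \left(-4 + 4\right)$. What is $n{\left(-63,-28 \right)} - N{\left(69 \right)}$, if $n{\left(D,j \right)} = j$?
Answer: $-28$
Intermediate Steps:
$N{\left(d \right)} = 0$ ($N{\left(d \right)} = 0 \cdot 0 = 0$)
$n{\left(-63,-28 \right)} - N{\left(69 \right)} = -28 - 0 = -28 + 0 = -28$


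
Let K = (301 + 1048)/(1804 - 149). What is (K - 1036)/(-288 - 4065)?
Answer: 571077/2401405 ≈ 0.23781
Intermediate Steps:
K = 1349/1655 ≈ 0.81511
(K - 1036)/(-288 - 4065) = (1349/1655 - 1036)/(-288 - 4065) = -1713231/1655/(-4353) = -1713231/1655*(-1/4353) = 571077/2401405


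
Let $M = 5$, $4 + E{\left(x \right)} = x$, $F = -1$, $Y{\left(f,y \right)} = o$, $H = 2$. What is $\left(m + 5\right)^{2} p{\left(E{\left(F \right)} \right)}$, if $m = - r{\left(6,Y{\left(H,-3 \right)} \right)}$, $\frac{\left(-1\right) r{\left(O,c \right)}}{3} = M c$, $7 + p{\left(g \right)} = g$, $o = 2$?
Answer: $-14700$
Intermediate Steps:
$Y{\left(f,y \right)} = 2$
$E{\left(x \right)} = -4 + x$
$p{\left(g \right)} = -7 + g$
$r{\left(O,c \right)} = - 15 c$ ($r{\left(O,c \right)} = - 3 \cdot 5 c = - 15 c$)
$m = 30$ ($m = - \left(-15\right) 2 = \left(-1\right) \left(-30\right) = 30$)
$\left(m + 5\right)^{2} p{\left(E{\left(F \right)} \right)} = \left(30 + 5\right)^{2} \left(-7 - 5\right) = 35^{2} \left(-7 - 5\right) = 1225 \left(-12\right) = -14700$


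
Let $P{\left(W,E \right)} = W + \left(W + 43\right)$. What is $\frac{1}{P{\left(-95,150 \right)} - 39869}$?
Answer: $- \frac{1}{40016} \approx -2.499 \cdot 10^{-5}$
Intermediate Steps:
$P{\left(W,E \right)} = 43 + 2 W$ ($P{\left(W,E \right)} = W + \left(43 + W\right) = 43 + 2 W$)
$\frac{1}{P{\left(-95,150 \right)} - 39869} = \frac{1}{\left(43 + 2 \left(-95\right)\right) - 39869} = \frac{1}{\left(43 - 190\right) - 39869} = \frac{1}{-147 - 39869} = \frac{1}{-40016} = - \frac{1}{40016}$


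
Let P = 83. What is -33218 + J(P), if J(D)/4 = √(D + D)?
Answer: -33218 + 4*√166 ≈ -33166.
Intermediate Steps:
J(D) = 4*√2*√D (J(D) = 4*√(D + D) = 4*√(2*D) = 4*(√2*√D) = 4*√2*√D)
-33218 + J(P) = -33218 + 4*√2*√83 = -33218 + 4*√166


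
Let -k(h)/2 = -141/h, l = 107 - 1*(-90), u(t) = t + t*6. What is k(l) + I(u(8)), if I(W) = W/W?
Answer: 479/197 ≈ 2.4315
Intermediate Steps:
u(t) = 7*t (u(t) = t + 6*t = 7*t)
I(W) = 1
l = 197 (l = 107 + 90 = 197)
k(h) = 282/h (k(h) = -(-282)/h = 282/h)
k(l) + I(u(8)) = 282/197 + 1 = 479/197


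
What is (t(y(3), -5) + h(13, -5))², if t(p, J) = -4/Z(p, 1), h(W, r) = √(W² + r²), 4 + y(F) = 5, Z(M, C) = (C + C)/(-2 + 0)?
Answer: (4 + √194)² ≈ 321.43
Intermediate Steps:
Z(M, C) = -C (Z(M, C) = (2*C)/(-2) = (2*C)*(-½) = -C)
y(F) = 1 (y(F) = -4 + 5 = 1)
t(p, J) = 4 (t(p, J) = -4/((-1*1)) = -4/(-1) = -4*(-1) = 4)
(t(y(3), -5) + h(13, -5))² = (4 + √(13² + (-5)²))² = (4 + √(169 + 25))² = (4 + √194)²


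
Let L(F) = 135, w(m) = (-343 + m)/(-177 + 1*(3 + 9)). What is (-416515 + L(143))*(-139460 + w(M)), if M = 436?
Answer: 638754484356/11 ≈ 5.8069e+10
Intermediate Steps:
w(m) = 343/165 - m/165 (w(m) = (-343 + m)/(-177 + 1*12) = (-343 + m)/(-177 + 12) = (-343 + m)/(-165) = (-343 + m)*(-1/165) = 343/165 - m/165)
(-416515 + L(143))*(-139460 + w(M)) = (-416515 + 135)*(-139460 + (343/165 - 1/165*436)) = -416380*(-139460 + (343/165 - 436/165)) = -416380*(-139460 - 31/55) = -416380*(-7670331/55) = 638754484356/11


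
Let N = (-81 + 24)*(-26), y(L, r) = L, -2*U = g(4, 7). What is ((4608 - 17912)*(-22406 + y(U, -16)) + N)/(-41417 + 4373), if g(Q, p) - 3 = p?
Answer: -21296959/2646 ≈ -8048.7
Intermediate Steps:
g(Q, p) = 3 + p
U = -5 (U = -(3 + 7)/2 = -½*10 = -5)
N = 1482 (N = -57*(-26) = 1482)
((4608 - 17912)*(-22406 + y(U, -16)) + N)/(-41417 + 4373) = ((4608 - 17912)*(-22406 - 5) + 1482)/(-41417 + 4373) = (-13304*(-22411) + 1482)/(-37044) = (298155944 + 1482)*(-1/37044) = 298157426*(-1/37044) = -21296959/2646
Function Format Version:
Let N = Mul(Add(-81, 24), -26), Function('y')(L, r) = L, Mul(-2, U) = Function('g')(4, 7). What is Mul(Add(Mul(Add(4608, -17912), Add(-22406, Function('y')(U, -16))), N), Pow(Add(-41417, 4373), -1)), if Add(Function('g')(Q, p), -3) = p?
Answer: Rational(-21296959, 2646) ≈ -8048.7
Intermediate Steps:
Function('g')(Q, p) = Add(3, p)
U = -5 (U = Mul(Rational(-1, 2), Add(3, 7)) = Mul(Rational(-1, 2), 10) = -5)
N = 1482 (N = Mul(-57, -26) = 1482)
Mul(Add(Mul(Add(4608, -17912), Add(-22406, Function('y')(U, -16))), N), Pow(Add(-41417, 4373), -1)) = Mul(Add(Mul(Add(4608, -17912), Add(-22406, -5)), 1482), Pow(Add(-41417, 4373), -1)) = Mul(Add(Mul(-13304, -22411), 1482), Pow(-37044, -1)) = Mul(Add(298155944, 1482), Rational(-1, 37044)) = Mul(298157426, Rational(-1, 37044)) = Rational(-21296959, 2646)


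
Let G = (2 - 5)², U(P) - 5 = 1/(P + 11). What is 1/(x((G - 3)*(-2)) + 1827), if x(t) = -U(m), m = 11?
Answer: 22/40083 ≈ 0.00054886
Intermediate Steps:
U(P) = 5 + 1/(11 + P) (U(P) = 5 + 1/(P + 11) = 5 + 1/(11 + P))
G = 9 (G = (-3)² = 9)
x(t) = -111/22 (x(t) = -(56 + 5*11)/(11 + 11) = -(56 + 55)/22 = -111/22)
1/(x((G - 3)*(-2)) + 1827) = 1/(-111/22 + 1827) = 1/(40083/22) = 22/40083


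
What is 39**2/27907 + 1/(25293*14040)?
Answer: 540127996027/9910158584040 ≈ 0.054502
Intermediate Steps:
39**2/27907 + 1/(25293*14040) = 1521*(1/27907) + (1/25293)*(1/14040) = 1521/27907 + 1/355113720 = 540127996027/9910158584040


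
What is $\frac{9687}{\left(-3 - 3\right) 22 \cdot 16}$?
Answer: $- \frac{3229}{704} \approx -4.5866$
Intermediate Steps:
$\frac{9687}{\left(-3 - 3\right) 22 \cdot 16} = \frac{9687}{\left(-6\right) 22 \cdot 16} = \frac{9687}{\left(-132\right) 16} = \frac{9687}{-2112} = 9687 \left(- \frac{1}{2112}\right) = - \frac{3229}{704}$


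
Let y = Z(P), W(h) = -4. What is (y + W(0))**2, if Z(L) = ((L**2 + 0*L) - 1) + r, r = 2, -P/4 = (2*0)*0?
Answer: 9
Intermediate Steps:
P = 0 (P = -4*2*0*0 = -0*0 = -4*0 = 0)
Z(L) = 1 + L**2 (Z(L) = ((L**2 + 0*L) - 1) + 2 = ((L**2 + 0) - 1) + 2 = (L**2 - 1) + 2 = (-1 + L**2) + 2 = 1 + L**2)
y = 1 (y = 1 + 0**2 = 1 + 0 = 1)
(y + W(0))**2 = (1 - 4)**2 = (-3)**2 = 9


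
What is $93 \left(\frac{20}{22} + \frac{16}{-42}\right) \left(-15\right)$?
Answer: $- \frac{56730}{77} \approx -736.75$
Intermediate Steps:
$93 \left(\frac{20}{22} + \frac{16}{-42}\right) \left(-15\right) = 93 \left(20 \cdot \frac{1}{22} + 16 \left(- \frac{1}{42}\right)\right) \left(-15\right) = 93 \left(\frac{10}{11} - \frac{8}{21}\right) \left(-15\right) = 93 \cdot \frac{122}{231} \left(-15\right) = \frac{3782}{77} \left(-15\right) = - \frac{56730}{77}$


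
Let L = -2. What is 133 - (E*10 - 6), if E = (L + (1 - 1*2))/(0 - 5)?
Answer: 133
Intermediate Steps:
E = ⅗ (E = (-2 + (1 - 1*2))/(0 - 5) = (-2 + (1 - 2))/(-5) = (-2 - 1)*(-⅕) = -3*(-⅕) = ⅗ ≈ 0.60000)
133 - (E*10 - 6) = 133 - ((⅗)*10 - 6) = 133 - (6 - 6) = 133 - 1*0 = 133 + 0 = 133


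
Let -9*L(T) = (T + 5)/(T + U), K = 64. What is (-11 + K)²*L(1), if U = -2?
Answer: 5618/3 ≈ 1872.7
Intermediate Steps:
L(T) = -(5 + T)/(9*(-2 + T)) (L(T) = -(T + 5)/(9*(T - 2)) = -(5 + T)/(9*(-2 + T)))
(-11 + K)²*L(1) = (-11 + 64)²*((-5 - 1*1)/(9*(-2 + 1))) = 53²*((⅑)*(-5 - 1)/(-1)) = 2809*((⅑)*(-1)*(-6)) = 2809*(⅔) = 5618/3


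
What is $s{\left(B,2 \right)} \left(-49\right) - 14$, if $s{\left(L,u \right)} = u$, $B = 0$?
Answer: $-112$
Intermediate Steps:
$s{\left(B,2 \right)} \left(-49\right) - 14 = 2 \left(-49\right) - 14 = -98 - 14 = -112$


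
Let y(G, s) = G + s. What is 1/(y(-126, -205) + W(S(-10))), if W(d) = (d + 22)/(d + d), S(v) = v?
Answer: -5/1658 ≈ -0.0030157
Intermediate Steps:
W(d) = (22 + d)/(2*d) (W(d) = (22 + d)/((2*d)) = (22 + d)*(1/(2*d)) = (22 + d)/(2*d))
1/(y(-126, -205) + W(S(-10))) = 1/((-126 - 205) + (½)*(22 - 10)/(-10)) = 1/(-331 + (½)*(-⅒)*12) = 1/(-331 - ⅗) = 1/(-1658/5) = -5/1658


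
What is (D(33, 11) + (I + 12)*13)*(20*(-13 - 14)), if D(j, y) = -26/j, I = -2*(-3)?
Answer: -1385280/11 ≈ -1.2593e+5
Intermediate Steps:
I = 6
(D(33, 11) + (I + 12)*13)*(20*(-13 - 14)) = (-26/33 + (6 + 12)*13)*(20*(-13 - 14)) = (-26*1/33 + 18*13)*(20*(-27)) = (-26/33 + 234)*(-540) = (7696/33)*(-540) = -1385280/11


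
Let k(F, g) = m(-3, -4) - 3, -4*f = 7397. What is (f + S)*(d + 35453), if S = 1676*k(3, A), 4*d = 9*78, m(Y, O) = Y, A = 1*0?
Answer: -3393329597/8 ≈ -4.2417e+8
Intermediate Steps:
A = 0
f = -7397/4 (f = -1/4*7397 = -7397/4 ≈ -1849.3)
k(F, g) = -6 (k(F, g) = -3 - 3 = -6)
d = 351/2 (d = (9*78)/4 = (1/4)*702 = 351/2 ≈ 175.50)
S = -10056 (S = 1676*(-6) = -10056)
(f + S)*(d + 35453) = (-7397/4 - 10056)*(351/2 + 35453) = -47621/4*71257/2 = -3393329597/8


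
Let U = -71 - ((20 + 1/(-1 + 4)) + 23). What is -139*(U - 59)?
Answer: 72280/3 ≈ 24093.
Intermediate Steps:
U = -343/3 (U = -71 - ((20 + 1/3) + 23) = -71 - ((20 + ⅓) + 23) = -71 - (61/3 + 23) = -71 - 1*130/3 = -71 - 130/3 = -343/3 ≈ -114.33)
-139*(U - 59) = -139*(-343/3 - 59) = -139*(-520/3) = 72280/3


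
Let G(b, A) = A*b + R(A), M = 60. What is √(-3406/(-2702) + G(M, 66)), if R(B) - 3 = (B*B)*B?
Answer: 2*√132993389753/1351 ≈ 539.87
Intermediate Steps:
R(B) = 3 + B³ (R(B) = 3 + (B*B)*B = 3 + B²*B = 3 + B³)
G(b, A) = 3 + A³ + A*b (G(b, A) = A*b + (3 + A³) = 3 + A³ + A*b)
√(-3406/(-2702) + G(M, 66)) = √(-3406/(-2702) + (3 + 66³ + 66*60)) = √(-3406*(-1/2702) + (3 + 287496 + 3960)) = √(1703/1351 + 291459) = √(393762812/1351) = 2*√132993389753/1351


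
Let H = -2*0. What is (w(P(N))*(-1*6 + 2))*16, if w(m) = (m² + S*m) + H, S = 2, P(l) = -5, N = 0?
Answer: -960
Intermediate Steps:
H = 0
w(m) = m² + 2*m (w(m) = (m² + 2*m) + 0 = m² + 2*m)
(w(P(N))*(-1*6 + 2))*16 = ((-5*(2 - 5))*(-1*6 + 2))*16 = ((-5*(-3))*(-6 + 2))*16 = (15*(-4))*16 = -60*16 = -960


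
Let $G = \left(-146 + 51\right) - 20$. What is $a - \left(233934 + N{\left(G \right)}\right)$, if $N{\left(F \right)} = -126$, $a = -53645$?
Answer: $-287453$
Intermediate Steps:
$G = -115$ ($G = -95 - 20 = -115$)
$a - \left(233934 + N{\left(G \right)}\right) = -53645 - 233808 = -287453$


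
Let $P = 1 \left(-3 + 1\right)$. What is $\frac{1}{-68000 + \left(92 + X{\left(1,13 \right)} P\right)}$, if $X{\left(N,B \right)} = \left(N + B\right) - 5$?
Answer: $- \frac{1}{67926} \approx -1.4722 \cdot 10^{-5}$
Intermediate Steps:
$P = -2$ ($P = 1 \left(-2\right) = -2$)
$X{\left(N,B \right)} = -5 + B + N$ ($X{\left(N,B \right)} = \left(B + N\right) - 5 = -5 + B + N$)
$\frac{1}{-68000 + \left(92 + X{\left(1,13 \right)} P\right)} = \frac{1}{-68000 + \left(92 + \left(-5 + 13 + 1\right) \left(-2\right)\right)} = \frac{1}{-68000 + \left(92 + 9 \left(-2\right)\right)} = \frac{1}{-68000 + \left(92 - 18\right)} = \frac{1}{-68000 + 74} = \frac{1}{-67926} = - \frac{1}{67926}$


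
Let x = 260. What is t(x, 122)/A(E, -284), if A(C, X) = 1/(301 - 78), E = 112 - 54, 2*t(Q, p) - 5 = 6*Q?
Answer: 348995/2 ≈ 1.7450e+5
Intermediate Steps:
t(Q, p) = 5/2 + 3*Q (t(Q, p) = 5/2 + (6*Q)/2 = 5/2 + 3*Q)
E = 58
A(C, X) = 1/223
t(x, 122)/A(E, -284) = (5/2 + 3*260)/(1/223) = (5/2 + 780)*223 = (1565/2)*223 = 348995/2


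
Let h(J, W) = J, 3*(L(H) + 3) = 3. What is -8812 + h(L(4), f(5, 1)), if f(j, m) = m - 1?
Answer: -8814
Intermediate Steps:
f(j, m) = -1 + m
L(H) = -2 (L(H) = -3 + (⅓)*3 = -3 + 1 = -2)
-8812 + h(L(4), f(5, 1)) = -8812 - 2 = -8814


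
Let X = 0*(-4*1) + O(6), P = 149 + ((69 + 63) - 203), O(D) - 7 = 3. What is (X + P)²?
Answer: 7744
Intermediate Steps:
O(D) = 10 (O(D) = 7 + 3 = 10)
P = 78 (P = 149 + (132 - 203) = 149 - 71 = 78)
X = 10 (X = 0*(-4*1) + 10 = 0*(-4) + 10 = 0 + 10 = 10)
(X + P)² = (10 + 78)² = 88² = 7744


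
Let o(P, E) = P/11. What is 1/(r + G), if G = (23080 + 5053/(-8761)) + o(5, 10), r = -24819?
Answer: -96371/167600947 ≈ -0.00057500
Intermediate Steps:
o(P, E) = P/11 (o(P, E) = P*(1/11) = P/11)
G = 2224230902/96371 (G = (23080 + 5053/(-8761)) + (1/11)*5 = (23080 + 5053*(-1/8761)) + 5/11 = (23080 - 5053/8761) + 5/11 = 202198827/8761 + 5/11 = 2224230902/96371 ≈ 23080.)
1/(r + G) = 1/(-24819 + 2224230902/96371) = 1/(-167600947/96371) = -96371/167600947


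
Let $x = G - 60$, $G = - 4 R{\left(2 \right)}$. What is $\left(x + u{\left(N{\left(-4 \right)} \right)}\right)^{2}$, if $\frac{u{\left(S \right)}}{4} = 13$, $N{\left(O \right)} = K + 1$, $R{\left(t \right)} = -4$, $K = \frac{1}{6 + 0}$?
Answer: $64$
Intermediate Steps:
$K = \frac{1}{6} \approx 0.16667$
$G = 16$ ($G = \left(-4\right) \left(-4\right) = 16$)
$N{\left(O \right)} = \frac{7}{6}$ ($N{\left(O \right)} = \frac{1}{6} + 1 = \frac{7}{6}$)
$u{\left(S \right)} = 52$ ($u{\left(S \right)} = 4 \cdot 13 = 52$)
$x = -44$ ($x = 16 - 60 = -44$)
$\left(x + u{\left(N{\left(-4 \right)} \right)}\right)^{2} = \left(-44 + 52\right)^{2} = 8^{2} = 64$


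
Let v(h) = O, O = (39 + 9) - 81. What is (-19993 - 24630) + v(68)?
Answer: -44656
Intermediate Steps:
O = -33 (O = 48 - 81 = -33)
v(h) = -33
(-19993 - 24630) + v(68) = (-19993 - 24630) - 33 = -44623 - 33 = -44656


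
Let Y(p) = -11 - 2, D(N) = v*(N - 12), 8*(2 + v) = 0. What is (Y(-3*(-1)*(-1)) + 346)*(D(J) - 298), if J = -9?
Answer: -85248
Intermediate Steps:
v = -2 (v = -2 + (1/8)*0 = -2 + 0 = -2)
D(N) = 24 - 2*N (D(N) = -2*(N - 12) = -2*(-12 + N) = 24 - 2*N)
Y(p) = -13
(Y(-3*(-1)*(-1)) + 346)*(D(J) - 298) = (-13 + 346)*((24 - 2*(-9)) - 298) = 333*((24 + 18) - 298) = 333*(42 - 298) = 333*(-256) = -85248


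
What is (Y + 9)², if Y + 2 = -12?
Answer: 25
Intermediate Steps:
Y = -14 (Y = -2 - 12 = -14)
(Y + 9)² = (-14 + 9)² = (-5)² = 25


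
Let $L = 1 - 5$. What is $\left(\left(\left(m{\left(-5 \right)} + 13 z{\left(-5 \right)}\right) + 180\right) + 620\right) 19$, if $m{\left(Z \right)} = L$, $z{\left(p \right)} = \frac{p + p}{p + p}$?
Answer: $15371$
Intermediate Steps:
$z{\left(p \right)} = 1$ ($z{\left(p \right)} = \frac{2 p}{2 p} = 2 p \frac{1}{2 p} = 1$)
$L = -4$
$m{\left(Z \right)} = -4$
$\left(\left(\left(m{\left(-5 \right)} + 13 z{\left(-5 \right)}\right) + 180\right) + 620\right) 19 = \left(\left(\left(-4 + 13 \cdot 1\right) + 180\right) + 620\right) 19 = \left(\left(\left(-4 + 13\right) + 180\right) + 620\right) 19 = \left(\left(9 + 180\right) + 620\right) 19 = \left(189 + 620\right) 19 = 809 \cdot 19 = 15371$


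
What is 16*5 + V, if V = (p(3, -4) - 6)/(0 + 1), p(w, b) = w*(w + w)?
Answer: 92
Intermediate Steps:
p(w, b) = 2*w² (p(w, b) = w*(2*w) = 2*w²)
V = 12 (V = (2*3² - 6)/(0 + 1) = (2*9 - 6)/1 = (18 - 6)*1 = 12*1 = 12)
16*5 + V = 16*5 + 12 = 80 + 12 = 92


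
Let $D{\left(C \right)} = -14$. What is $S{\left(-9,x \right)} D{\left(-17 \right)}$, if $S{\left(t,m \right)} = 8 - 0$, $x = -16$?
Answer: $-112$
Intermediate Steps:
$S{\left(t,m \right)} = 8$ ($S{\left(t,m \right)} = 8 + 0 = 8$)
$S{\left(-9,x \right)} D{\left(-17 \right)} = 8 \left(-14\right) = -112$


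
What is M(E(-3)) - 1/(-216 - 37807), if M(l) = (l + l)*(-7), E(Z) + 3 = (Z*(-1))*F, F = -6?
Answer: 11178763/38023 ≈ 294.00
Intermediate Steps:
E(Z) = -3 + 6*Z (E(Z) = -3 + (Z*(-1))*(-6) = -3 - Z*(-6) = -3 + 6*Z)
M(l) = -14*l (M(l) = (2*l)*(-7) = -14*l)
M(E(-3)) - 1/(-216 - 37807) = -14*(-3 + 6*(-3)) - 1/(-216 - 37807) = -14*(-3 - 18) - 1/(-38023) = -14*(-21) - 1*(-1/38023) = 294 + 1/38023 = 11178763/38023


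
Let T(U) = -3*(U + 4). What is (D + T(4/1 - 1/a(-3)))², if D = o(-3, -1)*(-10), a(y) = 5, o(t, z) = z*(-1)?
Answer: 27889/25 ≈ 1115.6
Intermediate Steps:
o(t, z) = -z
D = -10 (D = -1*(-1)*(-10) = 1*(-10) = -10)
T(U) = -12 - 3*U (T(U) = -3*(4 + U) = -12 - 3*U)
(D + T(4/1 - 1/a(-3)))² = (-10 + (-12 - 3*(4/1 - 1/5)))² = (-10 + (-12 - 3*(4*1 - 1*⅕)))² = (-10 + (-12 - 3*(4 - ⅕)))² = (-10 + (-12 - 3*19/5))² = (-10 + (-12 - 57/5))² = (-10 - 117/5)² = (-167/5)² = 27889/25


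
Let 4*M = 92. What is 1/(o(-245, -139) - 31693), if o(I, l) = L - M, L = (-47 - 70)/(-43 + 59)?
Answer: -16/507573 ≈ -3.1523e-5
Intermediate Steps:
M = 23 (M = (¼)*92 = 23)
L = -117/16 ≈ -7.3125
o(I, l) = -485/16 (o(I, l) = -117/16 - 1*23 = -117/16 - 23 = -485/16)
1/(o(-245, -139) - 31693) = 1/(-485/16 - 31693) = 1/(-507573/16) = -16/507573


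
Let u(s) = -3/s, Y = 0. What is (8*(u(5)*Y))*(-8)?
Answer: 0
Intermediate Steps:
(8*(u(5)*Y))*(-8) = (8*(-3/5*0))*(-8) = (8*(-3*⅕*0))*(-8) = (8*(-⅗*0))*(-8) = (8*0)*(-8) = 0*(-8) = 0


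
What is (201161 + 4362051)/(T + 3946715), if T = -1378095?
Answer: 1140803/642155 ≈ 1.7765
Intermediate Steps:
(201161 + 4362051)/(T + 3946715) = (201161 + 4362051)/(-1378095 + 3946715) = 4563212/2568620 = 4563212*(1/2568620) = 1140803/642155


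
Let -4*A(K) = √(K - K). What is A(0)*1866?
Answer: 0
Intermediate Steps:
A(K) = 0 (A(K) = -√(K - K)/4 = -√0/4 = -¼*0 = 0)
A(0)*1866 = 0*1866 = 0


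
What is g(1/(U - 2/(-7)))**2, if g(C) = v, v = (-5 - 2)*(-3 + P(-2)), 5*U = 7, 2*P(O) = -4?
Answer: 1225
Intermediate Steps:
P(O) = -2 (P(O) = (1/2)*(-4) = -2)
U = 7/5 (U = (1/5)*7 = 7/5 ≈ 1.4000)
v = 35 (v = (-5 - 2)*(-3 - 2) = -7*(-5) = 35)
g(C) = 35
g(1/(U - 2/(-7)))**2 = 35**2 = 1225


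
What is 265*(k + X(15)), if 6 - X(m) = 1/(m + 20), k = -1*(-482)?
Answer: 905187/7 ≈ 1.2931e+5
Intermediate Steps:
k = 482
X(m) = 6 - 1/(20 + m) (X(m) = 6 - 1/(m + 20) = 6 - 1/(20 + m))
265*(k + X(15)) = 265*(482 + (119 + 6*15)/(20 + 15)) = 265*(482 + (119 + 90)/35) = 265*(482 + (1/35)*209) = 265*(482 + 209/35) = 265*(17079/35) = 905187/7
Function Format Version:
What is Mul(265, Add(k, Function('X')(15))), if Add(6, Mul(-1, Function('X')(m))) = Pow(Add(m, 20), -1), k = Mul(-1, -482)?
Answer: Rational(905187, 7) ≈ 1.2931e+5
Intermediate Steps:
k = 482
Function('X')(m) = Add(6, Mul(-1, Pow(Add(20, m), -1))) (Function('X')(m) = Add(6, Mul(-1, Pow(Add(m, 20), -1))) = Add(6, Mul(-1, Pow(Add(20, m), -1))))
Mul(265, Add(k, Function('X')(15))) = Mul(265, Add(482, Mul(Pow(Add(20, 15), -1), Add(119, Mul(6, 15))))) = Mul(265, Add(482, Mul(Pow(35, -1), Add(119, 90)))) = Mul(265, Add(482, Mul(Rational(1, 35), 209))) = Mul(265, Add(482, Rational(209, 35))) = Mul(265, Rational(17079, 35)) = Rational(905187, 7)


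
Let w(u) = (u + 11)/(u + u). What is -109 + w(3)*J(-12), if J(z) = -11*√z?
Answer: -109 - 154*I*√3/3 ≈ -109.0 - 88.912*I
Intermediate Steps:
w(u) = (11 + u)/(2*u) (w(u) = (11 + u)/((2*u)) = (11 + u)*(1/(2*u)) = (11 + u)/(2*u))
-109 + w(3)*J(-12) = -109 + ((½)*(11 + 3)/3)*(-22*I*√3) = -109 + ((½)*(⅓)*14)*(-22*I*√3) = -109 + 7*(-22*I*√3)/3 = -109 - 154*I*√3/3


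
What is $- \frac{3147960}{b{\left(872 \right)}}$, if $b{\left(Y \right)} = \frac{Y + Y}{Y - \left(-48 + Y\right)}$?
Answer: $- \frac{9443880}{109} \approx -86641.0$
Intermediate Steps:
$b{\left(Y \right)} = \frac{Y}{24}$ ($b{\left(Y \right)} = \frac{2 Y}{Y - \left(-48 + Y\right)} = \frac{2 Y}{48} = 2 Y \frac{1}{48} = \frac{Y}{24}$)
$- \frac{3147960}{b{\left(872 \right)}} = - \frac{3147960}{\frac{1}{24} \cdot 872} = - \frac{3147960}{\frac{109}{3}} = \left(-3147960\right) \frac{3}{109} = - \frac{9443880}{109}$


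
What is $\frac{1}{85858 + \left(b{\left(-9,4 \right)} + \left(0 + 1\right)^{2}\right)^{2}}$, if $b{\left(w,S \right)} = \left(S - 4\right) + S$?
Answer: $\frac{1}{85883} \approx 1.1644 \cdot 10^{-5}$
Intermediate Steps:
$b{\left(w,S \right)} = -4 + 2 S$ ($b{\left(w,S \right)} = \left(-4 + S\right) + S = -4 + 2 S$)
$\frac{1}{85858 + \left(b{\left(-9,4 \right)} + \left(0 + 1\right)^{2}\right)^{2}} = \frac{1}{85858 + \left(\left(-4 + 2 \cdot 4\right) + \left(0 + 1\right)^{2}\right)^{2}} = \frac{1}{85858 + \left(\left(-4 + 8\right) + 1^{2}\right)^{2}} = \frac{1}{85858 + \left(4 + 1\right)^{2}} = \frac{1}{85858 + 5^{2}} = \frac{1}{85858 + 25} = \frac{1}{85883}$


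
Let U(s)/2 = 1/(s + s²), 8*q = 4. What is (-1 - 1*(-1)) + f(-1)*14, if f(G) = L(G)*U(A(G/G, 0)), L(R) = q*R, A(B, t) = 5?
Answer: -7/15 ≈ -0.46667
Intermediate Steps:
q = ½ (q = (⅛)*4 = ½ ≈ 0.50000)
L(R) = R/2
U(s) = 2/(s + s²)
f(G) = G/30 (f(G) = (G/2)*(2/(5*(1 + 5))) = (G/2)*(2*(⅕)/6) = (G/2)*(2*(⅕)*(⅙)) = (G/2)*(1/15) = G/30)
(-1 - 1*(-1)) + f(-1)*14 = (-1 - 1*(-1)) + ((1/30)*(-1))*14 = (-1 + 1) - 1/30*14 = 0 - 7/15 = -7/15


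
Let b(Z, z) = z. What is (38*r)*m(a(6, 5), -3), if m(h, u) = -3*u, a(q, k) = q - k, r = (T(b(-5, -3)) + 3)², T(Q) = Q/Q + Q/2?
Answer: 4275/2 ≈ 2137.5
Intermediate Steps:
T(Q) = 1 + Q/2 (T(Q) = 1 + Q*(½) = 1 + Q/2)
r = 25/4 (r = ((1 + (½)*(-3)) + 3)² = ((1 - 3/2) + 3)² = (-½ + 3)² = (5/2)² = 25/4 ≈ 6.2500)
(38*r)*m(a(6, 5), -3) = (38*(25/4))*(-3*(-3)) = (475/2)*9 = 4275/2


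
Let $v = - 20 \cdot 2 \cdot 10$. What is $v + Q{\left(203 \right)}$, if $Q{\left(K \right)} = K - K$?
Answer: $-400$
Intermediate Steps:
$v = -400$ ($v = \left(-20\right) 20 = -400$)
$Q{\left(K \right)} = 0$
$v + Q{\left(203 \right)} = -400 + 0 = -400$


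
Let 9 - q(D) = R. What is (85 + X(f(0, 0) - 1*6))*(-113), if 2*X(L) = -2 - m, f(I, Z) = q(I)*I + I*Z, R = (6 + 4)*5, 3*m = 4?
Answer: -28250/3 ≈ -9416.7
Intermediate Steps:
m = 4/3 (m = (⅓)*4 = 4/3 ≈ 1.3333)
R = 50 (R = 10*5 = 50)
q(D) = -41 (q(D) = 9 - 1*50 = 9 - 50 = -41)
f(I, Z) = -41*I + I*Z
X(L) = -5/3 (X(L) = (-2 - 1*4/3)/2 = (-2 - 4/3)/2 = (½)*(-10/3) = -5/3)
(85 + X(f(0, 0) - 1*6))*(-113) = (85 - 5/3)*(-113) = (250/3)*(-113) = -28250/3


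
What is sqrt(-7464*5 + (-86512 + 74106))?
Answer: 23*I*sqrt(94) ≈ 222.99*I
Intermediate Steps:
sqrt(-7464*5 + (-86512 + 74106)) = sqrt(-37320 - 12406) = sqrt(-49726) = 23*I*sqrt(94)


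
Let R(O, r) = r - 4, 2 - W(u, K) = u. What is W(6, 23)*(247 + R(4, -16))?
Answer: -908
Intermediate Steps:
W(u, K) = 2 - u
R(O, r) = -4 + r
W(6, 23)*(247 + R(4, -16)) = (2 - 1*6)*(247 + (-4 - 16)) = (2 - 6)*(247 - 20) = -4*227 = -908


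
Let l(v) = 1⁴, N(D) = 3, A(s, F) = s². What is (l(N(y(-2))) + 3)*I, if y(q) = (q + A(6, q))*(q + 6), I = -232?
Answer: -928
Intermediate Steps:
y(q) = (6 + q)*(36 + q) (y(q) = (q + 6²)*(q + 6) = (q + 36)*(6 + q) = (36 + q)*(6 + q) = (6 + q)*(36 + q))
l(v) = 1
(l(N(y(-2))) + 3)*I = (1 + 3)*(-232) = 4*(-232) = -928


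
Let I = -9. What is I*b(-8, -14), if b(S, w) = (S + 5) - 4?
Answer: 63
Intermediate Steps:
b(S, w) = 1 + S (b(S, w) = (5 + S) - 4 = 1 + S)
I*b(-8, -14) = -9*(1 - 8) = -9*(-7) = 63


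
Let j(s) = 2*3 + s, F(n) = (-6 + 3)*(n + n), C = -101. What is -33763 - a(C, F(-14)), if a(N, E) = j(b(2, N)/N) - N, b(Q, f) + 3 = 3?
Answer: -33870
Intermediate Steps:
b(Q, f) = 0 (b(Q, f) = -3 + 3 = 0)
F(n) = -6*n
j(s) = 6 + s
a(N, E) = 6 - N (a(N, E) = (6 + 0/N) - N = (6 + 0) - N = 6 - N)
-33763 - a(C, F(-14)) = -33763 - (6 - 1*(-101)) = -33763 - (6 + 101) = -33763 - 1*107 = -33763 - 107 = -33870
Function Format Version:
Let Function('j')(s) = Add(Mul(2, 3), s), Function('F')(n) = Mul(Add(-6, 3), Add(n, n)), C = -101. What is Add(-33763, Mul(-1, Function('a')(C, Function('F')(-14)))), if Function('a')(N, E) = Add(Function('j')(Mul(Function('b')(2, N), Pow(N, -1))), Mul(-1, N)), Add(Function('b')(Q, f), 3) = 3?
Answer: -33870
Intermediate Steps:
Function('b')(Q, f) = 0 (Function('b')(Q, f) = Add(-3, 3) = 0)
Function('F')(n) = Mul(-6, n) (Function('F')(n) = Mul(-3, Mul(2, n)) = Mul(-6, n))
Function('j')(s) = Add(6, s)
Function('a')(N, E) = Add(6, Mul(-1, N)) (Function('a')(N, E) = Add(Add(6, Mul(0, Pow(N, -1))), Mul(-1, N)) = Add(Add(6, 0), Mul(-1, N)) = Add(6, Mul(-1, N)))
Add(-33763, Mul(-1, Function('a')(C, Function('F')(-14)))) = Add(-33763, Mul(-1, Add(6, Mul(-1, -101)))) = Add(-33763, Mul(-1, Add(6, 101))) = Add(-33763, Mul(-1, 107)) = Add(-33763, -107) = -33870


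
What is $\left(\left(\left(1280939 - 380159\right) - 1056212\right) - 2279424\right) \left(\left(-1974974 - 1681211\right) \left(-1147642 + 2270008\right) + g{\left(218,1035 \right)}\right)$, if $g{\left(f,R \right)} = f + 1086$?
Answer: $9991620863215143536$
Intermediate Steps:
$g{\left(f,R \right)} = 1086 + f$
$\left(\left(\left(1280939 - 380159\right) - 1056212\right) - 2279424\right) \left(\left(-1974974 - 1681211\right) \left(-1147642 + 2270008\right) + g{\left(218,1035 \right)}\right) = \left(\left(\left(1280939 - 380159\right) - 1056212\right) - 2279424\right) \left(\left(-1974974 - 1681211\right) \left(-1147642 + 2270008\right) + \left(1086 + 218\right)\right) = \left(\left(900780 - 1056212\right) - 2279424\right) \left(\left(-3656185\right) 1122366 + 1304\right) = \left(-155432 - 2279424\right) \left(-4103577733710 + 1304\right) = \left(-2434856\right) \left(-4103577732406\right) = 9991620863215143536$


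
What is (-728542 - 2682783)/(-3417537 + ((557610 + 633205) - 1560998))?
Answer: 682265/757544 ≈ 0.90063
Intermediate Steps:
(-728542 - 2682783)/(-3417537 + ((557610 + 633205) - 1560998)) = -3411325/(-3417537 + (1190815 - 1560998)) = -3411325/(-3417537 - 370183) = -3411325/(-3787720) = -3411325*(-1/3787720) = 682265/757544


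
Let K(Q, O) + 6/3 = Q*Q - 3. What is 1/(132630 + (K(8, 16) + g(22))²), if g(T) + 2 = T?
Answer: 1/138871 ≈ 7.2009e-6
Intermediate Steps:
g(T) = -2 + T
K(Q, O) = -5 + Q² (K(Q, O) = -2 + (Q*Q - 3) = -2 + (Q² - 3) = -2 + (-3 + Q²) = -5 + Q²)
1/(132630 + (K(8, 16) + g(22))²) = 1/(132630 + ((-5 + 8²) + (-2 + 22))²) = 1/(132630 + ((-5 + 64) + 20)²) = 1/(132630 + (59 + 20)²) = 1/(132630 + 79²) = 1/(132630 + 6241) = 1/138871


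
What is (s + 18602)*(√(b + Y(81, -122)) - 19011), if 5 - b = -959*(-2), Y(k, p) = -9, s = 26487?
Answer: -857186979 + 1397759*I*√2 ≈ -8.5719e+8 + 1.9767e+6*I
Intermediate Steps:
b = -1913 (b = 5 - (-959)*(-2) = 5 - 1*1918 = 5 - 1918 = -1913)
(s + 18602)*(√(b + Y(81, -122)) - 19011) = (26487 + 18602)*(√(-1913 - 9) - 19011) = 45089*(√(-1922) - 19011) = 45089*(31*I*√2 - 19011) = 45089*(-19011 + 31*I*√2) = -857186979 + 1397759*I*√2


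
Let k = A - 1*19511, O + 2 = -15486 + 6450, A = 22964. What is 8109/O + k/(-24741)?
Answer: -77277661/74536386 ≈ -1.0368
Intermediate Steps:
O = -9038 (O = -2 + (-15486 + 6450) = -2 - 9036 = -9038)
k = 3453 (k = 22964 - 1*19511 = 22964 - 19511 = 3453)
8109/O + k/(-24741) = 8109/(-9038) + 3453/(-24741) = 8109*(-1/9038) + 3453*(-1/24741) = -8109/9038 - 1151/8247 = -77277661/74536386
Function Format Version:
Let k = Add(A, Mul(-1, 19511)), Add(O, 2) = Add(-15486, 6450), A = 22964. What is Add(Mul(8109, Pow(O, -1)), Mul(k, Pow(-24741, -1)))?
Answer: Rational(-77277661, 74536386) ≈ -1.0368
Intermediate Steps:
O = -9038 (O = Add(-2, Add(-15486, 6450)) = Add(-2, -9036) = -9038)
k = 3453 (k = Add(22964, Mul(-1, 19511)) = Add(22964, -19511) = 3453)
Add(Mul(8109, Pow(O, -1)), Mul(k, Pow(-24741, -1))) = Add(Mul(8109, Pow(-9038, -1)), Mul(3453, Pow(-24741, -1))) = Add(Mul(8109, Rational(-1, 9038)), Mul(3453, Rational(-1, 24741))) = Add(Rational(-8109, 9038), Rational(-1151, 8247)) = Rational(-77277661, 74536386)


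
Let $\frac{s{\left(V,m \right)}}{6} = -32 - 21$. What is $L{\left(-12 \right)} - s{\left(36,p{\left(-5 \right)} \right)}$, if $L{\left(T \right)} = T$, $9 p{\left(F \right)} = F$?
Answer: $306$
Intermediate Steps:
$p{\left(F \right)} = \frac{F}{9}$
$s{\left(V,m \right)} = -318$ ($s{\left(V,m \right)} = 6 \left(-32 - 21\right) = 6 \left(-53\right) = -318$)
$L{\left(-12 \right)} - s{\left(36,p{\left(-5 \right)} \right)} = -12 - -318 = -12 + 318 = 306$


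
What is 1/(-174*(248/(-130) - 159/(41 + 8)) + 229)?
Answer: 3185/3584879 ≈ 0.00088845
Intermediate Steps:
1/(-174*(248/(-130) - 159/(41 + 8)) + 229) = 1/(-174*(248*(-1/130) - 159/49) + 229) = 1/(-174*(-124/65 - 159*1/49) + 229) = 1/(-174*(-124/65 - 159/49) + 229) = 1/(-174*(-16411/3185) + 229) = 1/(2855514/3185 + 229) = 1/(3584879/3185) = 3185/3584879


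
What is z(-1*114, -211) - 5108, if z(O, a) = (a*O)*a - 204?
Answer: -5080706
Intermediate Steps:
z(O, a) = -204 + O*a² (z(O, a) = (O*a)*a - 204 = O*a² - 204 = -204 + O*a²)
z(-1*114, -211) - 5108 = (-204 - 1*114*(-211)²) - 5108 = (-204 - 114*44521) - 5108 = (-204 - 5075394) - 5108 = -5075598 - 5108 = -5080706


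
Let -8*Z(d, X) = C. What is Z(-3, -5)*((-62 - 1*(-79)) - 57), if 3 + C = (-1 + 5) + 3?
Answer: 20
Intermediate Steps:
C = 4 (C = -3 + ((-1 + 5) + 3) = -3 + (4 + 3) = -3 + 7 = 4)
Z(d, X) = -1/2 (Z(d, X) = -1/8*4 = -1/2)
Z(-3, -5)*((-62 - 1*(-79)) - 57) = -((-62 - 1*(-79)) - 57)/2 = -((-62 + 79) - 57)/2 = -(17 - 57)/2 = -1/2*(-40) = 20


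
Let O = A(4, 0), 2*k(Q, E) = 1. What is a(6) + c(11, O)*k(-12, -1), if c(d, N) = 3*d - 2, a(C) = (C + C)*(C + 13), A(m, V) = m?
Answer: 487/2 ≈ 243.50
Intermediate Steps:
k(Q, E) = ½ (k(Q, E) = (½)*1 = ½)
O = 4
a(C) = 2*C*(13 + C) (a(C) = (2*C)*(13 + C) = 2*C*(13 + C))
c(d, N) = -2 + 3*d
a(6) + c(11, O)*k(-12, -1) = 2*6*(13 + 6) + (-2 + 3*11)*(½) = 2*6*19 + (-2 + 33)*(½) = 228 + 31*(½) = 228 + 31/2 = 487/2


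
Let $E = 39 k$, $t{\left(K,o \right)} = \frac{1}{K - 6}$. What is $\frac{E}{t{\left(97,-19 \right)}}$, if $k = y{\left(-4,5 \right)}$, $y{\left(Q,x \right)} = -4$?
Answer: $-14196$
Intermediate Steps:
$t{\left(K,o \right)} = \frac{1}{-6 + K}$
$k = -4$
$E = -156$ ($E = 39 \left(-4\right) = -156$)
$\frac{E}{t{\left(97,-19 \right)}} = - \frac{156}{\frac{1}{-6 + 97}} = - \frac{156}{\frac{1}{91}} = - 156 \frac{1}{\frac{1}{91}} = \left(-156\right) 91 = -14196$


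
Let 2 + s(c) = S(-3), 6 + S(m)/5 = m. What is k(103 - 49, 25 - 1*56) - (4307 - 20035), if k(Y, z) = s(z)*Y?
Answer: 13190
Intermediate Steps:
S(m) = -30 + 5*m
s(c) = -47 (s(c) = -2 + (-30 + 5*(-3)) = -2 + (-30 - 15) = -2 - 45 = -47)
k(Y, z) = -47*Y
k(103 - 49, 25 - 1*56) - (4307 - 20035) = -47*(103 - 49) - (4307 - 20035) = -47*54 - 1*(-15728) = -2538 + 15728 = 13190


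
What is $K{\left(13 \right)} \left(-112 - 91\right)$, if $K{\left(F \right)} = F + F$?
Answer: $-5278$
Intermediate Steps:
$K{\left(F \right)} = 2 F$
$K{\left(13 \right)} \left(-112 - 91\right) = 2 \cdot 13 \left(-112 - 91\right) = 26 \left(-203\right) = -5278$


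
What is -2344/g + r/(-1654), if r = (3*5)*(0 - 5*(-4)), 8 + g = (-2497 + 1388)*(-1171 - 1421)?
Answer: -54139561/297153505 ≈ -0.18219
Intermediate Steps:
g = 2874520 (g = -8 + (-2497 + 1388)*(-1171 - 1421) = -8 - 1109*(-2592) = -8 + 2874528 = 2874520)
r = 300 (r = 15*(0 + 20) = 15*20 = 300)
-2344/g + r/(-1654) = -2344/2874520 + 300/(-1654) = -2344*1/2874520 + 300*(-1/1654) = -293/359315 - 150/827 = -54139561/297153505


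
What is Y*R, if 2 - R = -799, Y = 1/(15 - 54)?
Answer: -267/13 ≈ -20.538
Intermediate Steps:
Y = -1/39 (Y = 1/(-39) = -1/39 ≈ -0.025641)
R = 801 (R = 2 - 1*(-799) = 2 + 799 = 801)
Y*R = -1/39*801 = -267/13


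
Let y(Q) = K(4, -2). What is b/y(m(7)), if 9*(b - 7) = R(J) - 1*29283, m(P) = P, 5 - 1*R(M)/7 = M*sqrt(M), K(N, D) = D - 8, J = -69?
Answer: 5837/18 - 161*I*sqrt(69)/30 ≈ 324.28 - 44.579*I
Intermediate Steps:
K(N, D) = -8 + D
R(M) = 35 - 7*M**(3/2) (R(M) = 35 - 7*M*sqrt(M) = 35 - 7*M**(3/2))
b = -29185/9 + 161*I*sqrt(69)/3 (b = 7 + ((35 - (-483)*I*sqrt(69)) - 1*29283)/9 = 7 + ((35 - (-483)*I*sqrt(69)) - 29283)/9 = 7 + ((35 + 483*I*sqrt(69)) - 29283)/9 = 7 + (-29248 + 483*I*sqrt(69))/9 = 7 + (-29248/9 + 161*I*sqrt(69)/3) = -29185/9 + 161*I*sqrt(69)/3 ≈ -3242.8 + 445.79*I)
y(Q) = -10 (y(Q) = -8 - 2 = -10)
b/y(m(7)) = (-29185/9 + 161*I*sqrt(69)/3)/(-10) = (-29185/9 + 161*I*sqrt(69)/3)*(-1/10) = 5837/18 - 161*I*sqrt(69)/30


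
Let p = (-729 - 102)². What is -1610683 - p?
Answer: -2301244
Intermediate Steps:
p = 690561 (p = (-831)² = 690561)
-1610683 - p = -1610683 - 1*690561 = -1610683 - 690561 = -2301244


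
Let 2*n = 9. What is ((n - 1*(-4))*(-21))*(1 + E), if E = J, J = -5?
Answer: 714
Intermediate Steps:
n = 9/2 (n = (½)*9 = 9/2 ≈ 4.5000)
E = -5
((n - 1*(-4))*(-21))*(1 + E) = ((9/2 - 1*(-4))*(-21))*(1 - 5) = ((9/2 + 4)*(-21))*(-4) = ((17/2)*(-21))*(-4) = -357/2*(-4) = 714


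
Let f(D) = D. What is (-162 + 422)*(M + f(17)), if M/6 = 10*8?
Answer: 129220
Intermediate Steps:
M = 480 (M = 6*(10*8) = 6*80 = 480)
(-162 + 422)*(M + f(17)) = (-162 + 422)*(480 + 17) = 260*497 = 129220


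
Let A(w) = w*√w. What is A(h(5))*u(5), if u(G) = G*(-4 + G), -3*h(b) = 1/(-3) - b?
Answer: 320/27 ≈ 11.852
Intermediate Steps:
h(b) = ⅑ + b/3 (h(b) = -(1/(-3) - b)/3 = -(-⅓ - b)/3 = ⅑ + b/3)
A(w) = w^(3/2)
A(h(5))*u(5) = (⅑ + (⅓)*5)^(3/2)*(5*(-4 + 5)) = (⅑ + 5/3)^(3/2)*(5*1) = (16/9)^(3/2)*5 = (64/27)*5 = 320/27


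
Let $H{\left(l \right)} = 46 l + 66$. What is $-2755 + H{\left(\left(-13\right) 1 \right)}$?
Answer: $-3287$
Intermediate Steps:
$H{\left(l \right)} = 66 + 46 l$
$-2755 + H{\left(\left(-13\right) 1 \right)} = -2755 + \left(66 + 46 \left(\left(-13\right) 1\right)\right) = -2755 + \left(66 + 46 \left(-13\right)\right) = -2755 + \left(66 - 598\right) = -2755 - 532 = -3287$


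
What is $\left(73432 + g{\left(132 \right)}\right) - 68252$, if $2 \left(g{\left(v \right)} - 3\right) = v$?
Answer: $5249$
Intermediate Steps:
$g{\left(v \right)} = 3 + \frac{v}{2}$
$\left(73432 + g{\left(132 \right)}\right) - 68252 = \left(73432 + \left(3 + \frac{1}{2} \cdot 132\right)\right) - 68252 = \left(73432 + \left(3 + 66\right)\right) - 68252 = \left(73432 + 69\right) - 68252 = 73501 - 68252 = 5249$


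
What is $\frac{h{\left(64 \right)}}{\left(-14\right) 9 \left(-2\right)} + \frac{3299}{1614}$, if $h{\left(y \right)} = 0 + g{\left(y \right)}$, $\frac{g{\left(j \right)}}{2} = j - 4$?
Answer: $\frac{9491}{3766} \approx 2.5202$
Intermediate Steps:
$g{\left(j \right)} = -8 + 2 j$ ($g{\left(j \right)} = 2 \left(j - 4\right) = 2 \left(-4 + j\right) = -8 + 2 j$)
$h{\left(y \right)} = -8 + 2 y$ ($h{\left(y \right)} = 0 + \left(-8 + 2 y\right) = -8 + 2 y$)
$\frac{h{\left(64 \right)}}{\left(-14\right) 9 \left(-2\right)} + \frac{3299}{1614} = \frac{-8 + 2 \cdot 64}{\left(-14\right) 9 \left(-2\right)} + \frac{3299}{1614} = \frac{-8 + 128}{\left(-126\right) \left(-2\right)} + 3299 \cdot \frac{1}{1614} = \frac{120}{252} + \frac{3299}{1614} = 120 \cdot \frac{1}{252} + \frac{3299}{1614} = \frac{10}{21} + \frac{3299}{1614} = \frac{9491}{3766}$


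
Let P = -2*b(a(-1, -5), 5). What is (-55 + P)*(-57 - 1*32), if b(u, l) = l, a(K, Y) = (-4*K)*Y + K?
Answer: 5785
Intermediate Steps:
a(K, Y) = K - 4*K*Y (a(K, Y) = -4*K*Y + K = K - 4*K*Y)
P = -10 (P = -2*5 = -10)
(-55 + P)*(-57 - 1*32) = (-55 - 10)*(-57 - 1*32) = -65*(-57 - 32) = -65*(-89) = 5785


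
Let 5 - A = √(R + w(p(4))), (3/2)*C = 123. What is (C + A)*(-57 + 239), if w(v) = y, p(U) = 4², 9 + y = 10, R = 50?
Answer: 15834 - 182*√51 ≈ 14534.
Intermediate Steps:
y = 1 (y = -9 + 10 = 1)
p(U) = 16
w(v) = 1
C = 82 (C = (⅔)*123 = 82)
A = 5 - √51 (A = 5 - √(50 + 1) = 5 - √51 ≈ -2.1414)
(C + A)*(-57 + 239) = (82 + (5 - √51))*(-57 + 239) = (87 - √51)*182 = 15834 - 182*√51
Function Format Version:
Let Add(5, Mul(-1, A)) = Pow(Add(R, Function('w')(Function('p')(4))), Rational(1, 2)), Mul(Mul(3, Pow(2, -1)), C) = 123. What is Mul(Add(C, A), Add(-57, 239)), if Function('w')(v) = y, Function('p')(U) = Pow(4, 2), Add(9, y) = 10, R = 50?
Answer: Add(15834, Mul(-182, Pow(51, Rational(1, 2)))) ≈ 14534.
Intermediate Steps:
y = 1 (y = Add(-9, 10) = 1)
Function('p')(U) = 16
Function('w')(v) = 1
C = 82 (C = Mul(Rational(2, 3), 123) = 82)
A = Add(5, Mul(-1, Pow(51, Rational(1, 2)))) (A = Add(5, Mul(-1, Pow(Add(50, 1), Rational(1, 2)))) = Add(5, Mul(-1, Pow(51, Rational(1, 2)))) ≈ -2.1414)
Mul(Add(C, A), Add(-57, 239)) = Mul(Add(82, Add(5, Mul(-1, Pow(51, Rational(1, 2))))), Add(-57, 239)) = Mul(Add(87, Mul(-1, Pow(51, Rational(1, 2)))), 182) = Add(15834, Mul(-182, Pow(51, Rational(1, 2))))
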